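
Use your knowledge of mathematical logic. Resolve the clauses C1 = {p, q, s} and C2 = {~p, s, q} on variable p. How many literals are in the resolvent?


Remove p from C1 and ~p from C2.
C1 remainder: {q, s}
C2 remainder: {s, q}
Union (resolvent): {q, s}
Resolvent has 2 literal(s).

2


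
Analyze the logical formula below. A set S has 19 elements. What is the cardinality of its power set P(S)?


The power set of a set with n elements has 2^n elements.
|P(S)| = 2^19 = 524288

524288


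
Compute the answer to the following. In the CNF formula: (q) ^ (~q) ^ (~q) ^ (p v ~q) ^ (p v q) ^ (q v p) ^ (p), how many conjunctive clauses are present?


A CNF formula is a conjunction of clauses.
Clauses are separated by ^.
Counting the conjuncts: 7 clauses.

7


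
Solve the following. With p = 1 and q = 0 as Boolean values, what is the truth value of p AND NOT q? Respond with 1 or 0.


p = 1, q = 0
Operation: p AND NOT q
Evaluate: 1 AND NOT 0 = 1

1


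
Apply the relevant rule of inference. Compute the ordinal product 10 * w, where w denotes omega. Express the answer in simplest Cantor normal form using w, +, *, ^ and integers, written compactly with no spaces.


Compute 10 * w.
Ordinal * is associative and left-distributive over +, but NOT commutative; for finite n>1, n*w = w but w*n stays w*n.
For finite n>0, n * w = sup{n*k : k<w} = w. So 10 * w = w.
Result = w

w


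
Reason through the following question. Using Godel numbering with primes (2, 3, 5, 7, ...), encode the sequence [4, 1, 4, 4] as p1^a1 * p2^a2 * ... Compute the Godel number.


Encode each element as an exponent of the corresponding prime:
  2^4 = 16
  3^1 = 3
  5^4 = 625
  7^4 = 2401
Product = 16 * 3 * 625 * 2401 = 72030000

72030000


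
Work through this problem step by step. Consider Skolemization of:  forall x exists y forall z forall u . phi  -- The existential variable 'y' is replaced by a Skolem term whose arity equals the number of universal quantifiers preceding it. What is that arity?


Quantifier prefix: forall x exists y forall z forall u
'y' is existentially quantified at position 2.
Universal variables preceding it: x
Skolem function arity = 1

1


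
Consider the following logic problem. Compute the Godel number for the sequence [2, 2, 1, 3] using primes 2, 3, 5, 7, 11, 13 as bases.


Encode each element as an exponent of the corresponding prime:
  2^2 = 4
  3^2 = 9
  5^1 = 5
  7^3 = 343
Product = 4 * 9 * 5 * 343 = 61740

61740


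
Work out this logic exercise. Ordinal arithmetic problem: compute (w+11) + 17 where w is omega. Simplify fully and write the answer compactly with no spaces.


Compute (w+11) + 17.
Ordinal + is associative but NOT commutative; for finite n>0, n + w = w but w + n stays w+n.
By associativity: (w+11) + 17 = w + (11+17) = w+28.
Result = w+28

w+28


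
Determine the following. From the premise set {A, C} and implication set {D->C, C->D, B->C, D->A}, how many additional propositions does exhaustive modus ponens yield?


Initial facts: {A, C}
Apply modus ponens to closure:
  C and C->D  =>  D
Final known: {A, C, D}
New propositions: {D}
Count = 1

1


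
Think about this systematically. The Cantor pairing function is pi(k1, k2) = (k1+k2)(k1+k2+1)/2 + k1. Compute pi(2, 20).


k1 + k2 = 22
(k1+k2)(k1+k2+1)/2 = 22 * 23 / 2 = 253
pi = 253 + 2 = 255

255


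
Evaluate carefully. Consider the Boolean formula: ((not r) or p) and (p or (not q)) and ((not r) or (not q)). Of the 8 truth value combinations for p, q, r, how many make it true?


Evaluate all 8 assignments for p, q, r:
p=0, q=0, r=0: 1
p=0, q=0, r=1: 0
p=0, q=1, r=0: 0
p=0, q=1, r=1: 0
p=1, q=0, r=0: 1
p=1, q=0, r=1: 1
p=1, q=1, r=0: 1
p=1, q=1, r=1: 0
Satisfying count = 4

4


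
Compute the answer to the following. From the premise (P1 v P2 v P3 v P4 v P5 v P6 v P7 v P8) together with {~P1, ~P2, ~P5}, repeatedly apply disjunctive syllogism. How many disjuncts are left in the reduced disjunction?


Original disjuncts (8): P1, P2, P3, P4, P5, P6, P7, P8
Negated (eliminate): ~P1, ~P2, ~P5
Remaining disjuncts: P3, P4, P6, P7, P8
Count = 8 - 3 = 5

5


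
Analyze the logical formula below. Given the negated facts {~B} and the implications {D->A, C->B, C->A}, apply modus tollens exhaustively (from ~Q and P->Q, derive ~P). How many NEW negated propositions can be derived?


Initial negated facts: {~B}
Apply modus tollens to closure:
  ~B and C->B  =>  ~C
Final negated: {~B, ~C}
New negations: {~C}
Count = 1

1


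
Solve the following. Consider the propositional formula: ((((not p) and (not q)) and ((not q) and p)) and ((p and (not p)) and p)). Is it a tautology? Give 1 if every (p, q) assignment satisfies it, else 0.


Check all 4 assignments:
p=0, q=0: 0
p=0, q=1: 0
p=1, q=0: 0
p=1, q=1: 0
Satisfying count = 0/4.
Tautology iff count = 4: no.

0


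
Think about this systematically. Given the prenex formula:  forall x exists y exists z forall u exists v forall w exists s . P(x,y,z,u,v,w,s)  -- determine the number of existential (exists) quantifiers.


Quantifier prefix: forall x exists y exists z forall u exists v forall w exists s
Mark each quantifier type:
  U E E U E U E
Universal count = 3, Existential count = 4
Asked for existential (exists) quantifiers: 4

4


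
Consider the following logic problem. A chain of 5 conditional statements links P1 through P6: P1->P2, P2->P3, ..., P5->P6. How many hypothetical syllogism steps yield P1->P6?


With 5 implications in a chain connecting 6 propositions:
P1->P2, P2->P3, ..., P5->P6
Steps needed = (number of implications) - 1 = 5 - 1 = 4

4


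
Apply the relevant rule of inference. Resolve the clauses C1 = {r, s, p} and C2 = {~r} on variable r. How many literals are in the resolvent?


Remove r from C1 and ~r from C2.
C1 remainder: {s, p}
C2 remainder: {}
Union (resolvent): {p, s}
Resolvent has 2 literal(s).

2


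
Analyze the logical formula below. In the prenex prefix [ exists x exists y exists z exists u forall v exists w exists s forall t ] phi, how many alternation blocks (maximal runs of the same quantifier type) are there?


Quantifier-type sequence: E E E E A E E A  (A=forall, E=exists)
Group into maximal same-type runs:
  Ex4 | Ax1 | Ex2 | Ax1
Number of blocks = 4

4


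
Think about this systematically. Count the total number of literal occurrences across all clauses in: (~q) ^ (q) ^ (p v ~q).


Counting literals in each clause:
Clause 1: 1 literal(s)
Clause 2: 1 literal(s)
Clause 3: 2 literal(s)
Total = 4

4


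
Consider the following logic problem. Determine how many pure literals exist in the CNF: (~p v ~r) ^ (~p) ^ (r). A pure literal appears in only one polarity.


Check each variable for pure literal status:
p: pure negative
q: absent (not pure)
r: mixed (not pure)
Pure literal count = 1

1


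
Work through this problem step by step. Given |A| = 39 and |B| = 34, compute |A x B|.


The Cartesian product A x B contains all ordered pairs (a, b).
|A x B| = |A| * |B| = 39 * 34 = 1326

1326


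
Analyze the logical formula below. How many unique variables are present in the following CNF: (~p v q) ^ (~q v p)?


Identify each variable that appears in the formula.
Variables found: p, q
Count = 2

2


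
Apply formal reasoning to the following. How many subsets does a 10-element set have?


The power set of a set with n elements has 2^n elements.
|P(S)| = 2^10 = 1024

1024


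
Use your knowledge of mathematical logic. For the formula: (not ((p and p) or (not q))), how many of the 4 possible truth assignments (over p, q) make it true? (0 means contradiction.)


Check all 4 assignments:
p=0, q=0: 0
p=0, q=1: 1
p=1, q=0: 0
p=1, q=1: 0
Count of True = 1

1


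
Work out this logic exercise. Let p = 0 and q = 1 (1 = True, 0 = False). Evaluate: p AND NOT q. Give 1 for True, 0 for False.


p = 0, q = 1
Operation: p AND NOT q
Evaluate: 0 AND NOT 1 = 0

0


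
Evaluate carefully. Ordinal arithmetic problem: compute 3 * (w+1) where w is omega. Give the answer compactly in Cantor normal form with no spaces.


Compute 3 * (w+1).
Ordinal * is associative and left-distributive over +, but NOT commutative; for finite n>1, n*w = w but w*n stays w*n.
By left-distributivity: 3 * (w+1) = 3*w + 3*1 = w + 3 = w+3.
Result = w+3

w+3


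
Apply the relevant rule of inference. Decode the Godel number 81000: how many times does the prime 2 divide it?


Factorize 81000 by dividing by 2 repeatedly.
Division steps: 2 divides 81000 exactly 3 time(s).
Exponent of 2 = 3

3


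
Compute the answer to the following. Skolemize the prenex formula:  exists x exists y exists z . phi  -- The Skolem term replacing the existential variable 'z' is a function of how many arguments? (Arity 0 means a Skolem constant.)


Quantifier prefix: exists x exists y exists z
'z' is existentially quantified at position 3.
No universal quantifiers precede it.
Skolem function arity = 0 (a Skolem constant)

0


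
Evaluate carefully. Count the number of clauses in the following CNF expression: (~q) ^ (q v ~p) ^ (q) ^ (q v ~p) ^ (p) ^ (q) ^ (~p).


A CNF formula is a conjunction of clauses.
Clauses are separated by ^.
Counting the conjuncts: 7 clauses.

7


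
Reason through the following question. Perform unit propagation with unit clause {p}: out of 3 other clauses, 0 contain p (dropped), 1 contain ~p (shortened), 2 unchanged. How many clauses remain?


Satisfied (removed): 0
Shortened (remain): 1
Unchanged (remain): 2
Remaining = 1 + 2 = 3

3


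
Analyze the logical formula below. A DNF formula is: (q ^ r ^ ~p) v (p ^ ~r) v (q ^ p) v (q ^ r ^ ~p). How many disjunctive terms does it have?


A DNF formula is a disjunction of terms (conjunctions).
Terms are separated by v.
Counting the disjuncts: 4 terms.

4


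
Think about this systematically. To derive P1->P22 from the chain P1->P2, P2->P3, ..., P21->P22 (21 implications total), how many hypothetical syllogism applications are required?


With 21 implications in a chain connecting 22 propositions:
P1->P2, P2->P3, ..., P21->P22
Steps needed = (number of implications) - 1 = 21 - 1 = 20

20


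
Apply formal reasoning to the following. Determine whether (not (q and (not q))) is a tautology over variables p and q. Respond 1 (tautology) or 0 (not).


Check all 4 assignments:
p=0, q=0: 1
p=0, q=1: 1
p=1, q=0: 1
p=1, q=1: 1
Satisfying count = 4/4.
Tautology iff count = 4: yes.

1


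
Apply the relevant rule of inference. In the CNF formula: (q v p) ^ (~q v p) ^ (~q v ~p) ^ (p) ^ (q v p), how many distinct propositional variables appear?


Identify each variable that appears in the formula.
Variables found: p, q
Count = 2

2


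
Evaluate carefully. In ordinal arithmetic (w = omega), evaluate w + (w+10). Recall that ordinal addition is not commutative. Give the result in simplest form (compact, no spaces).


Compute w + (w+10).
Ordinal + is associative but NOT commutative; for finite n>0, n + w = w but w + n stays w+n.
w + (w+10) = (w+w) + 10 = w*2+10.
Result = w*2+10

w*2+10


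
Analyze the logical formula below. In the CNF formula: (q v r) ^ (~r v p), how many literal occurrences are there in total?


Counting literals in each clause:
Clause 1: 2 literal(s)
Clause 2: 2 literal(s)
Total = 4

4


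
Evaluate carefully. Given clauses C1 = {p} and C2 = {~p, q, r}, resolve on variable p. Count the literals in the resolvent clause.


Remove p from C1 and ~p from C2.
C1 remainder: {}
C2 remainder: {q, r}
Union (resolvent): {q, r}
Resolvent has 2 literal(s).

2


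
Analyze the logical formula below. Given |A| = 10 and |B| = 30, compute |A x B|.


The Cartesian product A x B contains all ordered pairs (a, b).
|A x B| = |A| * |B| = 10 * 30 = 300

300


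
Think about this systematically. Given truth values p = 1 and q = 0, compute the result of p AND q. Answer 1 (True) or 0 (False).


p = 1, q = 0
Operation: p AND q
Evaluate: 1 AND 0 = 0

0


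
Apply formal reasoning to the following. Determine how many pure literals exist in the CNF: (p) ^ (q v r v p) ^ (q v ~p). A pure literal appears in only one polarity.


Check each variable for pure literal status:
p: mixed (not pure)
q: pure positive
r: pure positive
Pure literal count = 2

2


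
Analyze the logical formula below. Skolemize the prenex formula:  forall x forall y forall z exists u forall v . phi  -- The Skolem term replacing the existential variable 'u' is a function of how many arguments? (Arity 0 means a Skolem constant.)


Quantifier prefix: forall x forall y forall z exists u forall v
'u' is existentially quantified at position 4.
Universal variables preceding it: x, y, z
Skolem function arity = 3

3


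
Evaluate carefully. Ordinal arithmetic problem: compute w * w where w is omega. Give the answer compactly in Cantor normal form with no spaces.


Compute w * w.
Ordinal * is associative and left-distributive over +, but NOT commutative; for finite n>1, n*w = w but w*n stays w*n.
w * w = w^2 by definition.
Result = w^2

w^2


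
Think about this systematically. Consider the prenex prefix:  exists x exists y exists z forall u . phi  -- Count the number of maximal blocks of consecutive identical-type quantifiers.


Quantifier-type sequence: E E E A  (A=forall, E=exists)
Group into maximal same-type runs:
  Ex3 | Ax1
Number of blocks = 2

2


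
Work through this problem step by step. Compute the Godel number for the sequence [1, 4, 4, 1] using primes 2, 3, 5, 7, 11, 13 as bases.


Encode each element as an exponent of the corresponding prime:
  2^1 = 2
  3^4 = 81
  5^4 = 625
  7^1 = 7
Product = 2 * 81 * 625 * 7 = 708750

708750


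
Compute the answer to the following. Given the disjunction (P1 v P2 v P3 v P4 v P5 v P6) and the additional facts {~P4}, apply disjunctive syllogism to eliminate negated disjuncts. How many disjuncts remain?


Original disjuncts (6): P1, P2, P3, P4, P5, P6
Negated (eliminate): ~P4
Remaining disjuncts: P1, P2, P3, P5, P6
Count = 6 - 1 = 5

5


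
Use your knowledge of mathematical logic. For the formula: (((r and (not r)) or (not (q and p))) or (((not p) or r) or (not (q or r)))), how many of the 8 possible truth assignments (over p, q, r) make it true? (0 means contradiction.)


Check all 8 assignments:
p=0, q=0, r=0: 1
p=0, q=0, r=1: 1
p=0, q=1, r=0: 1
p=0, q=1, r=1: 1
p=1, q=0, r=0: 1
p=1, q=0, r=1: 1
p=1, q=1, r=0: 0
p=1, q=1, r=1: 1
Count of True = 7

7


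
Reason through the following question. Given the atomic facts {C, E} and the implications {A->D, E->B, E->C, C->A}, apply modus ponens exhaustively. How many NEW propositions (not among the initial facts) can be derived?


Initial facts: {C, E}
Apply modus ponens to closure:
  E and E->B  =>  B
  C and C->A  =>  A
  A and A->D  =>  D
Final known: {A, B, C, D, E}
New propositions: {A, B, D}
Count = 3

3


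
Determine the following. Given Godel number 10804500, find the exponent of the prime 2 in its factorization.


Factorize 10804500 by dividing by 2 repeatedly.
Division steps: 2 divides 10804500 exactly 2 time(s).
Exponent of 2 = 2

2


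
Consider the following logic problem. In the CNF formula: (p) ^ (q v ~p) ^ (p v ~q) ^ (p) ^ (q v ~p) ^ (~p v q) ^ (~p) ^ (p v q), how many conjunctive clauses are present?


A CNF formula is a conjunction of clauses.
Clauses are separated by ^.
Counting the conjuncts: 8 clauses.

8


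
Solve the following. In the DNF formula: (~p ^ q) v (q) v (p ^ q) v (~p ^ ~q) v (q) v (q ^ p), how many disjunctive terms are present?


A DNF formula is a disjunction of terms (conjunctions).
Terms are separated by v.
Counting the disjuncts: 6 terms.

6


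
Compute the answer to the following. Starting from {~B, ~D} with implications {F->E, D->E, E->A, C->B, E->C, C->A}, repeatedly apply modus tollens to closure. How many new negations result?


Initial negated facts: {~B, ~D}
Apply modus tollens to closure:
  ~B and C->B  =>  ~C
  ~C and E->C  =>  ~E
  ~E and F->E  =>  ~F
Final negated: {~B, ~C, ~D, ~E, ~F}
New negations: {~C, ~E, ~F}
Count = 3

3


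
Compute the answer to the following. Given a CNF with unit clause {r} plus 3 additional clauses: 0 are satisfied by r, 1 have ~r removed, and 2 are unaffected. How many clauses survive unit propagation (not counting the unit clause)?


Satisfied (removed): 0
Shortened (remain): 1
Unchanged (remain): 2
Remaining = 1 + 2 = 3

3


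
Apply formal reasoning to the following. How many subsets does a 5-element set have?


The power set of a set with n elements has 2^n elements.
|P(S)| = 2^5 = 32

32


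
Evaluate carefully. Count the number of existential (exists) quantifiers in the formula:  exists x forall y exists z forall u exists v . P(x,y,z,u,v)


Quantifier prefix: exists x forall y exists z forall u exists v
Mark each quantifier type:
  E U E U E
Universal count = 2, Existential count = 3
Asked for existential (exists) quantifiers: 3

3


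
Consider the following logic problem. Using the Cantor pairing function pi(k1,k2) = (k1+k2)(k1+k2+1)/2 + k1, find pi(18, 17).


k1 + k2 = 35
(k1+k2)(k1+k2+1)/2 = 35 * 36 / 2 = 630
pi = 630 + 18 = 648

648


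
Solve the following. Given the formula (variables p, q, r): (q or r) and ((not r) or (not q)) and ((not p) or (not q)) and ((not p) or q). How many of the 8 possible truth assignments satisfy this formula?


Evaluate all 8 assignments for p, q, r:
p=0, q=0, r=0: 0
p=0, q=0, r=1: 1
p=0, q=1, r=0: 1
p=0, q=1, r=1: 0
p=1, q=0, r=0: 0
p=1, q=0, r=1: 0
p=1, q=1, r=0: 0
p=1, q=1, r=1: 0
Satisfying count = 2

2


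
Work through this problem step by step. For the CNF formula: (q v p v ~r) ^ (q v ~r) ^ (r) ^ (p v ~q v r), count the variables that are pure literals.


Check each variable for pure literal status:
p: pure positive
q: mixed (not pure)
r: mixed (not pure)
Pure literal count = 1

1


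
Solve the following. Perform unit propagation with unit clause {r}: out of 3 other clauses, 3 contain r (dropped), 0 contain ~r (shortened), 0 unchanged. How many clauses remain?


Satisfied (removed): 3
Shortened (remain): 0
Unchanged (remain): 0
Remaining = 0 + 0 = 0

0


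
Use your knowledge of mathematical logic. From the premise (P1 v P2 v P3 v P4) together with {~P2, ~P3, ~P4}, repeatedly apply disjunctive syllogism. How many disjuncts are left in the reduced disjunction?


Original disjuncts (4): P1, P2, P3, P4
Negated (eliminate): ~P2, ~P3, ~P4
Remaining disjuncts: P1
Count = 4 - 3 = 1

1


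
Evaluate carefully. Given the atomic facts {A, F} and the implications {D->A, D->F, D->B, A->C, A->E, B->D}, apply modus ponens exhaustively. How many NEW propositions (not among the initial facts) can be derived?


Initial facts: {A, F}
Apply modus ponens to closure:
  A and A->C  =>  C
  A and A->E  =>  E
Final known: {A, C, E, F}
New propositions: {C, E}
Count = 2

2


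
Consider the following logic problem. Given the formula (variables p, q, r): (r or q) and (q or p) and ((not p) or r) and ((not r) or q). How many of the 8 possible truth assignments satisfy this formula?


Evaluate all 8 assignments for p, q, r:
p=0, q=0, r=0: 0
p=0, q=0, r=1: 0
p=0, q=1, r=0: 1
p=0, q=1, r=1: 1
p=1, q=0, r=0: 0
p=1, q=0, r=1: 0
p=1, q=1, r=0: 0
p=1, q=1, r=1: 1
Satisfying count = 3

3


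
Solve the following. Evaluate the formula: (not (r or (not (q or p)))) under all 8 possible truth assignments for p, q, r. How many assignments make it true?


Check all 8 assignments:
p=0, q=0, r=0: 0
p=0, q=0, r=1: 0
p=0, q=1, r=0: 1
p=0, q=1, r=1: 0
p=1, q=0, r=0: 1
p=1, q=0, r=1: 0
p=1, q=1, r=0: 1
p=1, q=1, r=1: 0
Count of True = 3

3


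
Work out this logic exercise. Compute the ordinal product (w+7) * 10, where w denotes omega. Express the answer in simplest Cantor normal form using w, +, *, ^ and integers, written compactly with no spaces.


Compute (w+7) * 10.
Ordinal * is associative and left-distributive over +, but NOT commutative; for finite n>1, n*w = w but w*n stays w*n.
(w+7) * 10 = (w+7) repeated 10 times. Each intermediate +7 is absorbed by the following w; only the last survives: w*10+7.
Result = w*10+7

w*10+7


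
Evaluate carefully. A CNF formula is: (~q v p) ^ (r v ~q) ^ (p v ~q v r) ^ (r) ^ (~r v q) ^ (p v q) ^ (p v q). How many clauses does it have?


A CNF formula is a conjunction of clauses.
Clauses are separated by ^.
Counting the conjuncts: 7 clauses.

7


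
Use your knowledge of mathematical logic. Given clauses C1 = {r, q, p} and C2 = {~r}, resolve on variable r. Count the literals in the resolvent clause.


Remove r from C1 and ~r from C2.
C1 remainder: {q, p}
C2 remainder: {}
Union (resolvent): {p, q}
Resolvent has 2 literal(s).

2


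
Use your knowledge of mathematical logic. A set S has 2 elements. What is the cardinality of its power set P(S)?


The power set of a set with n elements has 2^n elements.
|P(S)| = 2^2 = 4

4


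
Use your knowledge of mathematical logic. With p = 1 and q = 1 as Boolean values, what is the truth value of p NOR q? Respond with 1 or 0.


p = 1, q = 1
Operation: p NOR q
Evaluate: 1 NOR 1 = 0

0


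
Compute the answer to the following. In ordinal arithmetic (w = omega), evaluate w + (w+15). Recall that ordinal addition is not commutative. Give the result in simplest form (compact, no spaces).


Compute w + (w+15).
Ordinal + is associative but NOT commutative; for finite n>0, n + w = w but w + n stays w+n.
w + (w+15) = (w+w) + 15 = w*2+15.
Result = w*2+15

w*2+15


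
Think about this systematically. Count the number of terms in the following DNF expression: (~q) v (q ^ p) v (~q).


A DNF formula is a disjunction of terms (conjunctions).
Terms are separated by v.
Counting the disjuncts: 3 terms.

3


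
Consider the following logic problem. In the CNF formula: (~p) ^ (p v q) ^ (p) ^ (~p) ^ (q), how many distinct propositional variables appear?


Identify each variable that appears in the formula.
Variables found: p, q
Count = 2

2


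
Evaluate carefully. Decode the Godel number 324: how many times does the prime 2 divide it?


Factorize 324 by dividing by 2 repeatedly.
Division steps: 2 divides 324 exactly 2 time(s).
Exponent of 2 = 2

2


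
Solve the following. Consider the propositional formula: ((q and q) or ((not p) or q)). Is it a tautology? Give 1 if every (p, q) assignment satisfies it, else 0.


Check all 4 assignments:
p=0, q=0: 1
p=0, q=1: 1
p=1, q=0: 0
p=1, q=1: 1
Satisfying count = 3/4.
Tautology iff count = 4: no.

0


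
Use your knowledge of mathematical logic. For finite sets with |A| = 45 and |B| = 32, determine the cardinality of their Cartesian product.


The Cartesian product A x B contains all ordered pairs (a, b).
|A x B| = |A| * |B| = 45 * 32 = 1440

1440


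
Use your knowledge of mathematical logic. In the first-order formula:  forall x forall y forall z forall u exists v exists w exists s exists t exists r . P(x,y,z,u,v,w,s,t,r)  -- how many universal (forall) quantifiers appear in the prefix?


Quantifier prefix: forall x forall y forall z forall u exists v exists w exists s exists t exists r
Mark each quantifier type:
  U U U U E E E E E
Universal count = 4, Existential count = 5
Asked for universal (forall) quantifiers: 4

4


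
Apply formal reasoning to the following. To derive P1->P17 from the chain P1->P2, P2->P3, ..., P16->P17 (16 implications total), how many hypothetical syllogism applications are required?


With 16 implications in a chain connecting 17 propositions:
P1->P2, P2->P3, ..., P16->P17
Steps needed = (number of implications) - 1 = 16 - 1 = 15

15


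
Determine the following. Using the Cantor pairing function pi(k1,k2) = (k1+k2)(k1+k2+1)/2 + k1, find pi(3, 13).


k1 + k2 = 16
(k1+k2)(k1+k2+1)/2 = 16 * 17 / 2 = 136
pi = 136 + 3 = 139

139


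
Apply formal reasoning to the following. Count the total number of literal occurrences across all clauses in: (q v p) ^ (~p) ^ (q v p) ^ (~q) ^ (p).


Counting literals in each clause:
Clause 1: 2 literal(s)
Clause 2: 1 literal(s)
Clause 3: 2 literal(s)
Clause 4: 1 literal(s)
Clause 5: 1 literal(s)
Total = 7

7


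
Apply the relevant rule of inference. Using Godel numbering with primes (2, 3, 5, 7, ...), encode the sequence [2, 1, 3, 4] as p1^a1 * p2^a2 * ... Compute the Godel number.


Encode each element as an exponent of the corresponding prime:
  2^2 = 4
  3^1 = 3
  5^3 = 125
  7^4 = 2401
Product = 4 * 3 * 125 * 2401 = 3601500

3601500


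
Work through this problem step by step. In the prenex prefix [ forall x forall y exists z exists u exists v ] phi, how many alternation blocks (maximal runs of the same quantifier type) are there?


Quantifier-type sequence: A A E E E  (A=forall, E=exists)
Group into maximal same-type runs:
  Ax2 | Ex3
Number of blocks = 2

2


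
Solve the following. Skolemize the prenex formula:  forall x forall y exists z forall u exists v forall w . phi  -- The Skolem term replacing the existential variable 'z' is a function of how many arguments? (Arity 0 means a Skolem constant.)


Quantifier prefix: forall x forall y exists z forall u exists v forall w
'z' is existentially quantified at position 3.
Universal variables preceding it: x, y
Skolem function arity = 2

2


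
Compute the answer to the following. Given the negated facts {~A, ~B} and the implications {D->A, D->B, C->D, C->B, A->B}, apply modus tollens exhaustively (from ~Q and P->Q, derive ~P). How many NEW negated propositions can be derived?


Initial negated facts: {~A, ~B}
Apply modus tollens to closure:
  ~A and D->A  =>  ~D
  ~D and C->D  =>  ~C
Final negated: {~A, ~B, ~C, ~D}
New negations: {~C, ~D}
Count = 2

2


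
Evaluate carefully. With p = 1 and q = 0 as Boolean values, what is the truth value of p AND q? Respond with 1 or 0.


p = 1, q = 0
Operation: p AND q
Evaluate: 1 AND 0 = 0

0


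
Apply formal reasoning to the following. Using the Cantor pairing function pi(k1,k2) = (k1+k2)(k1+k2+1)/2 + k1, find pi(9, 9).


k1 + k2 = 18
(k1+k2)(k1+k2+1)/2 = 18 * 19 / 2 = 171
pi = 171 + 9 = 180

180


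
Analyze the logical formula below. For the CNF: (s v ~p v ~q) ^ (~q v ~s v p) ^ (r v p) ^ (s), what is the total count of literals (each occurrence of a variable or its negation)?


Counting literals in each clause:
Clause 1: 3 literal(s)
Clause 2: 3 literal(s)
Clause 3: 2 literal(s)
Clause 4: 1 literal(s)
Total = 9

9


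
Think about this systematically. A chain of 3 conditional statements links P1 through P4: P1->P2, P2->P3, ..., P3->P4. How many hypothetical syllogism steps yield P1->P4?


With 3 implications in a chain connecting 4 propositions:
P1->P2, P2->P3, ..., P3->P4
Steps needed = (number of implications) - 1 = 3 - 1 = 2

2


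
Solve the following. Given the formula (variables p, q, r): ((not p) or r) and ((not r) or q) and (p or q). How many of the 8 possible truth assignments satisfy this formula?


Evaluate all 8 assignments for p, q, r:
p=0, q=0, r=0: 0
p=0, q=0, r=1: 0
p=0, q=1, r=0: 1
p=0, q=1, r=1: 1
p=1, q=0, r=0: 0
p=1, q=0, r=1: 0
p=1, q=1, r=0: 0
p=1, q=1, r=1: 1
Satisfying count = 3

3


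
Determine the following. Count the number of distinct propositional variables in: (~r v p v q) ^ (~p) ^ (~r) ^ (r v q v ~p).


Identify each variable that appears in the formula.
Variables found: p, q, r
Count = 3

3


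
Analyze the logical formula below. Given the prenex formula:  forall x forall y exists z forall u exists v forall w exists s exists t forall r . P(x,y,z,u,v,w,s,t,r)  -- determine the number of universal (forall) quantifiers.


Quantifier prefix: forall x forall y exists z forall u exists v forall w exists s exists t forall r
Mark each quantifier type:
  U U E U E U E E U
Universal count = 5, Existential count = 4
Asked for universal (forall) quantifiers: 5

5


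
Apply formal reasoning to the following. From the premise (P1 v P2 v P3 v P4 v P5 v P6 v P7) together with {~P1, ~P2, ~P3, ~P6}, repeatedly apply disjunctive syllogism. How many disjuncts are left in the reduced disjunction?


Original disjuncts (7): P1, P2, P3, P4, P5, P6, P7
Negated (eliminate): ~P1, ~P2, ~P3, ~P6
Remaining disjuncts: P4, P5, P7
Count = 7 - 4 = 3

3


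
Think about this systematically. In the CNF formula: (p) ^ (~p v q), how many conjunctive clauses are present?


A CNF formula is a conjunction of clauses.
Clauses are separated by ^.
Counting the conjuncts: 2 clauses.

2


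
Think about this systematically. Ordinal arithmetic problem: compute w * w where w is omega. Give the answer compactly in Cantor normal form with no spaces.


Compute w * w.
Ordinal * is associative and left-distributive over +, but NOT commutative; for finite n>1, n*w = w but w*n stays w*n.
w * w = w^2 by definition.
Result = w^2

w^2


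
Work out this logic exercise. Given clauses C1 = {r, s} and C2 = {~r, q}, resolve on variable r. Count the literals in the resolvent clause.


Remove r from C1 and ~r from C2.
C1 remainder: {s}
C2 remainder: {q}
Union (resolvent): {q, s}
Resolvent has 2 literal(s).

2


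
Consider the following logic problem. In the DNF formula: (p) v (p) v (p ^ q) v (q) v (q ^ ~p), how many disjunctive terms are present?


A DNF formula is a disjunction of terms (conjunctions).
Terms are separated by v.
Counting the disjuncts: 5 terms.

5


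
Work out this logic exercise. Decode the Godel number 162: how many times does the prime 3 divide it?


Factorize 162 by dividing by 3 repeatedly.
Division steps: 3 divides 162 exactly 4 time(s).
Exponent of 3 = 4

4


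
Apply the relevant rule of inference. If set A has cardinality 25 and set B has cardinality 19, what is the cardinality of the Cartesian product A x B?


The Cartesian product A x B contains all ordered pairs (a, b).
|A x B| = |A| * |B| = 25 * 19 = 475

475


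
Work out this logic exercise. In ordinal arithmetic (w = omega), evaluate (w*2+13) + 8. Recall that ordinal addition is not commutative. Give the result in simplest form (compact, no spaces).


Compute (w*2+13) + 8.
Ordinal + is associative but NOT commutative; for finite n>0, n + w = w but w + n stays w+n.
By associativity: (w*2+13) + 8 = w*2 + (13+8) = w*2+21.
Result = w*2+21

w*2+21


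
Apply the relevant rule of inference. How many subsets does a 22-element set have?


The power set of a set with n elements has 2^n elements.
|P(S)| = 2^22 = 4194304

4194304


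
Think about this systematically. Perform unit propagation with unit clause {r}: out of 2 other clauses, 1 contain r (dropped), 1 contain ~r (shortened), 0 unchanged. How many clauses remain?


Satisfied (removed): 1
Shortened (remain): 1
Unchanged (remain): 0
Remaining = 1 + 0 = 1

1


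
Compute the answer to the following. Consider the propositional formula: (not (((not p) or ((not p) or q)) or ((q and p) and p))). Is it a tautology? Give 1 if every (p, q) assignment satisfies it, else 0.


Check all 4 assignments:
p=0, q=0: 0
p=0, q=1: 0
p=1, q=0: 1
p=1, q=1: 0
Satisfying count = 1/4.
Tautology iff count = 4: no.

0


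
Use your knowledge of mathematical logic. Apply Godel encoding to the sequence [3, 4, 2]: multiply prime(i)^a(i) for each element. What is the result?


Encode each element as an exponent of the corresponding prime:
  2^3 = 8
  3^4 = 81
  5^2 = 25
Product = 8 * 81 * 25 = 16200

16200


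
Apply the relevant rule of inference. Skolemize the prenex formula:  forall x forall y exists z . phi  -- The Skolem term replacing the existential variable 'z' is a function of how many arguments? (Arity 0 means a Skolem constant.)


Quantifier prefix: forall x forall y exists z
'z' is existentially quantified at position 3.
Universal variables preceding it: x, y
Skolem function arity = 2

2


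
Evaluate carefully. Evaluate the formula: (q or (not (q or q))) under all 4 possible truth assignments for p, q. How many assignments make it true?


Check all 4 assignments:
p=0, q=0: 1
p=0, q=1: 1
p=1, q=0: 1
p=1, q=1: 1
Count of True = 4

4


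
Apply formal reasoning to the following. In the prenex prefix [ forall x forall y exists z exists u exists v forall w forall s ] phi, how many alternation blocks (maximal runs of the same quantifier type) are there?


Quantifier-type sequence: A A E E E A A  (A=forall, E=exists)
Group into maximal same-type runs:
  Ax2 | Ex3 | Ax2
Number of blocks = 3

3


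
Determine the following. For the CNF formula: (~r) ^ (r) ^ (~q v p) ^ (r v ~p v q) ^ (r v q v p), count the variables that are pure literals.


Check each variable for pure literal status:
p: mixed (not pure)
q: mixed (not pure)
r: mixed (not pure)
Pure literal count = 0

0


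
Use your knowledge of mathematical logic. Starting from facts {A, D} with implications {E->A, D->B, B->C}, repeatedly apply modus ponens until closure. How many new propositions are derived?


Initial facts: {A, D}
Apply modus ponens to closure:
  D and D->B  =>  B
  B and B->C  =>  C
Final known: {A, B, C, D}
New propositions: {B, C}
Count = 2

2


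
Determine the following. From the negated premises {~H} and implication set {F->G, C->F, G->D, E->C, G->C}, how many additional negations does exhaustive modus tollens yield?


Initial negated facts: {~H}
Apply modus tollens to closure:
  (no implication fires)
Final negated: {~H}
New negations: {(none)}
Count = 0

0


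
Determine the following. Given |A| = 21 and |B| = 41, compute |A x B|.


The Cartesian product A x B contains all ordered pairs (a, b).
|A x B| = |A| * |B| = 21 * 41 = 861

861


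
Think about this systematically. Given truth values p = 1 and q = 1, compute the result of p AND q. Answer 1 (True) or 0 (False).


p = 1, q = 1
Operation: p AND q
Evaluate: 1 AND 1 = 1

1


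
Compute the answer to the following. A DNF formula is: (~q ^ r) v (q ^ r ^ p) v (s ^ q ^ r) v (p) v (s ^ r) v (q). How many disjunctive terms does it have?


A DNF formula is a disjunction of terms (conjunctions).
Terms are separated by v.
Counting the disjuncts: 6 terms.

6


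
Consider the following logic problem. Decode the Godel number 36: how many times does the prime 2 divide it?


Factorize 36 by dividing by 2 repeatedly.
Division steps: 2 divides 36 exactly 2 time(s).
Exponent of 2 = 2

2


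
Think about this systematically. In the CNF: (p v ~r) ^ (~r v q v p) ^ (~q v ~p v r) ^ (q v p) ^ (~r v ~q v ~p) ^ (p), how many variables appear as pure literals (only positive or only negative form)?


Check each variable for pure literal status:
p: mixed (not pure)
q: mixed (not pure)
r: mixed (not pure)
Pure literal count = 0

0


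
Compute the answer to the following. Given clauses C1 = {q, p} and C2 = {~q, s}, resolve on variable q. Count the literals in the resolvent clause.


Remove q from C1 and ~q from C2.
C1 remainder: {p}
C2 remainder: {s}
Union (resolvent): {p, s}
Resolvent has 2 literal(s).

2


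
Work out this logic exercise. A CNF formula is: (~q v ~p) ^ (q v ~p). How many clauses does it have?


A CNF formula is a conjunction of clauses.
Clauses are separated by ^.
Counting the conjuncts: 2 clauses.

2


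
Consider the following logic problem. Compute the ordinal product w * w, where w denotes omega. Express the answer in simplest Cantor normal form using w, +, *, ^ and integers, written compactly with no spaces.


Compute w * w.
Ordinal * is associative and left-distributive over +, but NOT commutative; for finite n>1, n*w = w but w*n stays w*n.
w * w = w^2 by definition.
Result = w^2

w^2


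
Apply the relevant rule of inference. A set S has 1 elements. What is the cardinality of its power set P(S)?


The power set of a set with n elements has 2^n elements.
|P(S)| = 2^1 = 2

2


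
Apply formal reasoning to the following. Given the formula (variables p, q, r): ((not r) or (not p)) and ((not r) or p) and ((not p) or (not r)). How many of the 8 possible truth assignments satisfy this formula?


Evaluate all 8 assignments for p, q, r:
p=0, q=0, r=0: 1
p=0, q=0, r=1: 0
p=0, q=1, r=0: 1
p=0, q=1, r=1: 0
p=1, q=0, r=0: 1
p=1, q=0, r=1: 0
p=1, q=1, r=0: 1
p=1, q=1, r=1: 0
Satisfying count = 4

4


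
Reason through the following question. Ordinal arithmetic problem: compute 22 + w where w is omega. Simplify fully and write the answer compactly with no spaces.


Compute 22 + w.
Ordinal + is associative but NOT commutative; for finite n>0, n + w = w but w + n stays w+n.
Any finite left addend is absorbed by w on the right: 22 + w = w.
Result = w

w


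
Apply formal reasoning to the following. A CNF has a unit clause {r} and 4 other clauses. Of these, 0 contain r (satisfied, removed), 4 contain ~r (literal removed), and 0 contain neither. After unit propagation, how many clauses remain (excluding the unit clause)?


Satisfied (removed): 0
Shortened (remain): 4
Unchanged (remain): 0
Remaining = 4 + 0 = 4

4


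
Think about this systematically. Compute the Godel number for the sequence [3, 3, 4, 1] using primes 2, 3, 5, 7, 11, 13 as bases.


Encode each element as an exponent of the corresponding prime:
  2^3 = 8
  3^3 = 27
  5^4 = 625
  7^1 = 7
Product = 8 * 27 * 625 * 7 = 945000

945000


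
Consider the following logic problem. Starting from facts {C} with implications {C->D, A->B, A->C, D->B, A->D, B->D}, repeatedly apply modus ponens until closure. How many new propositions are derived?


Initial facts: {C}
Apply modus ponens to closure:
  C and C->D  =>  D
  D and D->B  =>  B
Final known: {B, C, D}
New propositions: {B, D}
Count = 2

2


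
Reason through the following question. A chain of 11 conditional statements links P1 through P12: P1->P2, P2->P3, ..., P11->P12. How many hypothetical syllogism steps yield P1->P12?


With 11 implications in a chain connecting 12 propositions:
P1->P2, P2->P3, ..., P11->P12
Steps needed = (number of implications) - 1 = 11 - 1 = 10

10


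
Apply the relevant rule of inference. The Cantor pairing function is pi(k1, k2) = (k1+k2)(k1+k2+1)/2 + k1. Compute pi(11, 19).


k1 + k2 = 30
(k1+k2)(k1+k2+1)/2 = 30 * 31 / 2 = 465
pi = 465 + 11 = 476

476


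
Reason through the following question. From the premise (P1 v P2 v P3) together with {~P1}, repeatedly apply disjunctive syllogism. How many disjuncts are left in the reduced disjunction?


Original disjuncts (3): P1, P2, P3
Negated (eliminate): ~P1
Remaining disjuncts: P2, P3
Count = 3 - 1 = 2

2


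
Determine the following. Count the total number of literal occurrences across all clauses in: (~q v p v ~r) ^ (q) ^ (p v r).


Counting literals in each clause:
Clause 1: 3 literal(s)
Clause 2: 1 literal(s)
Clause 3: 2 literal(s)
Total = 6

6


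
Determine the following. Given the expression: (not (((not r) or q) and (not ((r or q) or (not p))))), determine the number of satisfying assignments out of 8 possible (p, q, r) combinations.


Check all 8 assignments:
p=0, q=0, r=0: 1
p=0, q=0, r=1: 1
p=0, q=1, r=0: 1
p=0, q=1, r=1: 1
p=1, q=0, r=0: 0
p=1, q=0, r=1: 1
p=1, q=1, r=0: 1
p=1, q=1, r=1: 1
Count of True = 7

7


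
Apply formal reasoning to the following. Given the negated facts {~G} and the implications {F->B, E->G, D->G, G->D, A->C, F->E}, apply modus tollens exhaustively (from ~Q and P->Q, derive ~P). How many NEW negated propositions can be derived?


Initial negated facts: {~G}
Apply modus tollens to closure:
  ~G and E->G  =>  ~E
  ~G and D->G  =>  ~D
  ~E and F->E  =>  ~F
Final negated: {~D, ~E, ~F, ~G}
New negations: {~D, ~E, ~F}
Count = 3

3


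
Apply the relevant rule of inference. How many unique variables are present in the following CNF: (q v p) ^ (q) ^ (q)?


Identify each variable that appears in the formula.
Variables found: p, q
Count = 2

2


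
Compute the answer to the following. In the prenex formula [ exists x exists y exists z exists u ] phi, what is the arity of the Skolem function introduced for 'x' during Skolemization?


Quantifier prefix: exists x exists y exists z exists u
'x' is existentially quantified at position 1.
No universal quantifiers precede it.
Skolem function arity = 0 (a Skolem constant)

0
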